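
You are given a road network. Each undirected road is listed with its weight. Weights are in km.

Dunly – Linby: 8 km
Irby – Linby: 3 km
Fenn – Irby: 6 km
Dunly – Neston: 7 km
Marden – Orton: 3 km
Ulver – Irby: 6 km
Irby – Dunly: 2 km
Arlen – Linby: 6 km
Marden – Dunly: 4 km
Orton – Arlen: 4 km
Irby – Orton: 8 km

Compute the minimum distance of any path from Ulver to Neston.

15 km

Candidate routes:
Ulver → Irby → Dunly → Neston: 6+2+7 = 15
Ulver → Irby → Linby → Dunly → Neston: 6+3+8+7 = 24
Cheapest is Ulver → Irby → Dunly → Neston at 15 km.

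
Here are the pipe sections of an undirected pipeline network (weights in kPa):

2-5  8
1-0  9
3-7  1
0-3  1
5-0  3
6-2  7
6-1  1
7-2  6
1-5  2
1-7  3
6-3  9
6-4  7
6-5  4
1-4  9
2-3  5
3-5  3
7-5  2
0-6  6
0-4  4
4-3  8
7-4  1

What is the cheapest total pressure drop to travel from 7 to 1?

Compare a few routes:
7 → 1: 3 = 3
7 → 5 → 1: 2+2 = 4
Cheapest is 7 → 1 at 3 kPa.

3 kPa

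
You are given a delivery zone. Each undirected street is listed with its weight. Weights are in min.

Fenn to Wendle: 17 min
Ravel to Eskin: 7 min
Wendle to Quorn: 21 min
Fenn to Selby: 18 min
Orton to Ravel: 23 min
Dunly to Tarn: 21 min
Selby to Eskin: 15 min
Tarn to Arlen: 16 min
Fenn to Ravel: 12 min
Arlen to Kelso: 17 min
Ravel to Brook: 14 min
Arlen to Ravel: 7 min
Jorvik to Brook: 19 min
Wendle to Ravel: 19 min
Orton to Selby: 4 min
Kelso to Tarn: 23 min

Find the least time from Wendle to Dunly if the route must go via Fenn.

73 min

Best Wendle to Fenn: Wendle–Fenn costing 17
Shortest Fenn→Dunly: Fenn–Ravel–Arlen–Tarn–Dunly = 56
Total via Fenn: 17 + 56 = 73 min.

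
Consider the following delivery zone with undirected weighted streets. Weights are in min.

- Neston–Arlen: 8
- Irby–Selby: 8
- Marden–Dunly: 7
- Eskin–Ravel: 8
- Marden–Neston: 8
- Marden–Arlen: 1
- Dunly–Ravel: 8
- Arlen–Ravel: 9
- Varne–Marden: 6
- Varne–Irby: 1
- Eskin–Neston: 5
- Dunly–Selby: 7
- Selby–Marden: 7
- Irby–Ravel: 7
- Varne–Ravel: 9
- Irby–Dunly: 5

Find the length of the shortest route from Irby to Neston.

Candidate routes:
Irby - Varne - Marden - Neston: 1+6+8 = 15
Irby - Varne - Marden - Arlen - Neston: 1+6+1+8 = 16
Cheapest is Irby - Varne - Marden - Neston at 15 min.

15 min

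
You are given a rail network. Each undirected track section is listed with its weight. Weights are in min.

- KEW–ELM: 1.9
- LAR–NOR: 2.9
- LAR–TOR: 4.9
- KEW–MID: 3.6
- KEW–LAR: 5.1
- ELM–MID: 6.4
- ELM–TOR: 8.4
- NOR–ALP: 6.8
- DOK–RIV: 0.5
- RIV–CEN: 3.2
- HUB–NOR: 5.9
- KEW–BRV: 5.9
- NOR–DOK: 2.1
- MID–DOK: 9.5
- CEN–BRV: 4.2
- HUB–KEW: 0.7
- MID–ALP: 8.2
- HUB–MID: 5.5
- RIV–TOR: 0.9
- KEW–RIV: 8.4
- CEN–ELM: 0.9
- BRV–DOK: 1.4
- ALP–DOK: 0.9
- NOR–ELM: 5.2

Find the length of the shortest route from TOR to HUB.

Enumerating some paths:
TOR - RIV - DOK - BRV - KEW - HUB: 0.9+0.5+1.4+5.9+0.7 = 9.4
TOR - RIV - DOK - NOR - HUB: 0.9+0.5+2.1+5.9 = 9.4
TOR - RIV - CEN - ELM - KEW - HUB: 0.9+3.2+0.9+1.9+0.7 = 7.6
The minimum is 7.6 min via TOR - RIV - CEN - ELM - KEW - HUB.

7.6 min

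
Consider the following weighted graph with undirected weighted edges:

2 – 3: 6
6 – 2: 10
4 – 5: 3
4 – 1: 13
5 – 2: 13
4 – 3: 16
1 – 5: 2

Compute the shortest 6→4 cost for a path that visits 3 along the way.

32

Shortest 6→3: 6–2–3 = 16
Best 3 to 4: 3–4 costing 16
Total via 3: 16 + 16 = 32.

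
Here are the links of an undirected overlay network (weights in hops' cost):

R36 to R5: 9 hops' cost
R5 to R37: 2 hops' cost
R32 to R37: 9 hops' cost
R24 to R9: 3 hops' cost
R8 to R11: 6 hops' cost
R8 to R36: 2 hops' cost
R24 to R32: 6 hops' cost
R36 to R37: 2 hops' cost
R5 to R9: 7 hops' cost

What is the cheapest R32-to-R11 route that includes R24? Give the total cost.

Shortest R32→R24: R32 → R24 = 6
Shortest R24→R11: R24 → R9 → R5 → R37 → R36 → R8 → R11 = 22
Total via R24: 6 + 22 = 28 hops' cost.

28 hops' cost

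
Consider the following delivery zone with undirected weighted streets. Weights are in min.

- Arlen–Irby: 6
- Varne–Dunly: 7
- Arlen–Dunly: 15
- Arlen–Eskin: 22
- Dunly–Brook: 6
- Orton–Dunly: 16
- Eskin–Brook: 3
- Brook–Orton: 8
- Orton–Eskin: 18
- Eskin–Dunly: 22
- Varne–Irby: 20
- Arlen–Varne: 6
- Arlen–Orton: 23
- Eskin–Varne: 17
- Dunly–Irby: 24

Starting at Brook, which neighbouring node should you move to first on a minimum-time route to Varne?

Dunly

Compare a few routes:
Brook → Eskin → Varne: 3+17 = 20
Brook → Dunly → Varne: 6+7 = 13
Cheapest is Brook → Dunly → Varne at 13 min.
So from Brook the first move is to Dunly.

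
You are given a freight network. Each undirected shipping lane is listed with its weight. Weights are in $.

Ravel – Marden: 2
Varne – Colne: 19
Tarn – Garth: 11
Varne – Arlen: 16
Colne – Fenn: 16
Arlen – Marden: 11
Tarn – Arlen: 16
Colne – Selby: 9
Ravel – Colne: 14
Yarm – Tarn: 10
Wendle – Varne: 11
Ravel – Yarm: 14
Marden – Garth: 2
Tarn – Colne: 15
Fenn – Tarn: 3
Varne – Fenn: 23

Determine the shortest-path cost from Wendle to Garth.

$40

Candidate routes:
Wendle → Varne → Arlen → Marden → Garth: 11+16+11+2 = 40
Wendle → Varne → Colne → Ravel → Marden → Garth: 11+19+14+2+2 = 48
Wendle → Varne → Fenn → Tarn → Garth: 11+23+3+11 = 48
The minimum is $40 via Wendle → Varne → Arlen → Marden → Garth.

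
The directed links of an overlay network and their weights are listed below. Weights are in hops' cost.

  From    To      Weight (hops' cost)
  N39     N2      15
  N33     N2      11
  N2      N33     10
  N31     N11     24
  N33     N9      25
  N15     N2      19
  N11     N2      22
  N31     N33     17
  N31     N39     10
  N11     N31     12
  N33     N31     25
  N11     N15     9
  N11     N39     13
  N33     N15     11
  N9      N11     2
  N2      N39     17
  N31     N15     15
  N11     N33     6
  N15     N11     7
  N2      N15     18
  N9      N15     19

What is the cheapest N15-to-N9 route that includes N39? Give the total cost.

70 hops' cost

Shortest N15→N39: N15–N11–N39 = 20
Best N39 to N9: N39–N2–N33–N9 costing 50
Total via N39: 20 + 50 = 70 hops' cost.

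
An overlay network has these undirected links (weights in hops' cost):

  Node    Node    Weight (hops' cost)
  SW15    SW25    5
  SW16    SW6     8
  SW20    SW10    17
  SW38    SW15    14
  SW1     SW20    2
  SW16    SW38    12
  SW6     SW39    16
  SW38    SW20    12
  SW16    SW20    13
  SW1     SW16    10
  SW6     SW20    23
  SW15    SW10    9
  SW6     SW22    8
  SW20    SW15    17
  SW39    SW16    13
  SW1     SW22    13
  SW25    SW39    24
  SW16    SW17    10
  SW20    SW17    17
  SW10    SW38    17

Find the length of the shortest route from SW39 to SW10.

38 hops' cost

Running Dijkstra from SW39:
SW39: 0
SW16: 13  (via SW39)
SW6: 16  (via SW39)
SW17: 23  (via SW16)
SW1: 23  (via SW16)
SW25: 24  (via SW39)
SW22: 24  (via SW6)
SW38: 25  (via SW16)
SW20: 25  (via SW1)
SW15: 29  (via SW25)
SW10: 38  (via SW15)
Shortest route: SW39–SW25–SW15–SW10 = 38 hops' cost.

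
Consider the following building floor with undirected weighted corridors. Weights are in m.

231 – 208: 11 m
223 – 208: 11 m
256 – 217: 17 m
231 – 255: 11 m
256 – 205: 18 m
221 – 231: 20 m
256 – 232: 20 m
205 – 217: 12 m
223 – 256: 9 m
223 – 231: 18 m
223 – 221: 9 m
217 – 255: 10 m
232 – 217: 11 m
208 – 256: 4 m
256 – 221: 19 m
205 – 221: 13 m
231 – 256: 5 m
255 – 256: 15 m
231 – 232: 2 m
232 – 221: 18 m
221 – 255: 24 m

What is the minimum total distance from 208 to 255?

19 m

Shortest distances from 208:
208: 0
256: 4  (via 208)
231: 9  (via 256)
232: 11  (via 231)
223: 11  (via 208)
255: 19  (via 256)
Shortest route: 208–256–255 = 19 m.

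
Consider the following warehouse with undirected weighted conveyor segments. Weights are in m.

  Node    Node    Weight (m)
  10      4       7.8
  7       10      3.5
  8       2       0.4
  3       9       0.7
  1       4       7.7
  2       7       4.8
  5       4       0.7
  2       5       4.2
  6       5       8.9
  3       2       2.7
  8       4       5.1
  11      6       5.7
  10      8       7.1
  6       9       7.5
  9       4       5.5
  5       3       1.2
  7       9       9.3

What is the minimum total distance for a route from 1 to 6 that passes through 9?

Shortest 1→9: 1–4–5–3–9 = 10.3
Shortest 9→6: 9–6 = 7.5
Total via 9: 10.3 + 7.5 = 17.8 m.

17.8 m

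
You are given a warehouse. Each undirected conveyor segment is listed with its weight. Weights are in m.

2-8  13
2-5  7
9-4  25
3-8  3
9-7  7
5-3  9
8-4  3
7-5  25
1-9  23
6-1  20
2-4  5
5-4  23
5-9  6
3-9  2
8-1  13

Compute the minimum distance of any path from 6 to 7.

45 m

Candidate routes:
6 → 1 → 8 → 3 → 5 → 9 → 7: 20+13+3+9+6+7 = 58
6 → 1 → 8 → 3 → 9 → 7: 20+13+3+2+7 = 45
6 → 1 → 9 → 7: 20+23+7 = 50
The minimum is 45 m via 6 → 1 → 8 → 3 → 9 → 7.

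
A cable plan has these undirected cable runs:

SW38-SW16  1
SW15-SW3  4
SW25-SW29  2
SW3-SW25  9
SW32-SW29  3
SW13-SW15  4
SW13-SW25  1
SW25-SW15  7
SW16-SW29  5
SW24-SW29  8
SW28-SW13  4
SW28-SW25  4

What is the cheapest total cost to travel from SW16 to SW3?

Running Dijkstra from SW16:
SW16: 0
SW38: 1  (via SW16)
SW29: 5  (via SW16)
SW25: 7  (via SW29)
SW32: 8  (via SW29)
SW13: 8  (via SW25)
SW28: 11  (via SW25)
SW15: 12  (via SW13)
SW24: 13  (via SW29)
SW3: 16  (via SW25)
Shortest route: SW16 → SW29 → SW25 → SW3 = 16.

16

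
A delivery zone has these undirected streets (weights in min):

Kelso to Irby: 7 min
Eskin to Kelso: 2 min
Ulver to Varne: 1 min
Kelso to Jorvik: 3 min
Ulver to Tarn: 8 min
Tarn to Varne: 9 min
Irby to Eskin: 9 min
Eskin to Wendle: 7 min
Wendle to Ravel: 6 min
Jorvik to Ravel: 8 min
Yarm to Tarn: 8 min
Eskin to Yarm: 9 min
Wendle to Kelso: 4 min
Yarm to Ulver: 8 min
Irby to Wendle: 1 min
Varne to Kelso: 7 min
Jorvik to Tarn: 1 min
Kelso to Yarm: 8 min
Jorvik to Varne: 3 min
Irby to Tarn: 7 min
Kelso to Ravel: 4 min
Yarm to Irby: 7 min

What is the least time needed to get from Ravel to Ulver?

Candidate routes:
Ravel–Jorvik–Varne–Ulver: 8+3+1 = 12
Ravel–Kelso–Jorvik–Tarn–Ulver: 4+3+1+8 = 16
Ravel–Kelso–Varne–Ulver: 4+7+1 = 12
Ravel–Kelso–Jorvik–Varne–Ulver: 4+3+3+1 = 11
Cheapest is Ravel–Kelso–Jorvik–Varne–Ulver at 11 min.

11 min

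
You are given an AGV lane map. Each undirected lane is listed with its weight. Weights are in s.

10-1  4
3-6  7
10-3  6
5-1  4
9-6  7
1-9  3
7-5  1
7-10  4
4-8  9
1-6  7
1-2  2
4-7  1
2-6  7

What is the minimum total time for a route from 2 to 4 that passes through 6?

Shortest 2→6: 2–6 = 7
Best 6 to 4: 6–1–5–7–4 costing 13
Total via 6: 7 + 13 = 20 s.

20 s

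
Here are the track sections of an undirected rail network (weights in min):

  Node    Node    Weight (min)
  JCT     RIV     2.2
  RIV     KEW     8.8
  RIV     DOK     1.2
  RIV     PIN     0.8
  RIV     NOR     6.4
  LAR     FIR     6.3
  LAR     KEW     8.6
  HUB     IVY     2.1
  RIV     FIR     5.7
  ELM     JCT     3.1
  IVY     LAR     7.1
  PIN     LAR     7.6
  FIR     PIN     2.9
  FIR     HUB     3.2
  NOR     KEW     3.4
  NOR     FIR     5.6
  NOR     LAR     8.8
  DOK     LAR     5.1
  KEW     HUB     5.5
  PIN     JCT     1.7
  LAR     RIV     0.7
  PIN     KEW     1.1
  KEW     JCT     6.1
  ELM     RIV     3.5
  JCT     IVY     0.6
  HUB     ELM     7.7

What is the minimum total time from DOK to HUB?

Compare a few routes:
DOK–RIV–PIN–JCT–IVY–HUB: 1.2+0.8+1.7+0.6+2.1 = 6.4
DOK–RIV–JCT–IVY–HUB: 1.2+2.2+0.6+2.1 = 6.1
Cheapest is DOK–RIV–JCT–IVY–HUB at 6.1 min.

6.1 min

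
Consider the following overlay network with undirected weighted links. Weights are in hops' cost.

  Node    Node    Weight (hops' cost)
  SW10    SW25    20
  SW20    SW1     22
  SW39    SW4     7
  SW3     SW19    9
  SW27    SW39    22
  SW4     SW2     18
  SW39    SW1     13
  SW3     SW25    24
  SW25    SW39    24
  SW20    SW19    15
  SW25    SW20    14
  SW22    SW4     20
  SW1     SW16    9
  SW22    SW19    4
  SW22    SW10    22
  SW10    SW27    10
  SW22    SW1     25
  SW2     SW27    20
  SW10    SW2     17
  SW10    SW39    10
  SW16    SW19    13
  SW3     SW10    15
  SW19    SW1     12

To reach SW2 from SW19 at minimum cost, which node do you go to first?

SW3

Compare a few routes:
SW19 → SW1 → SW39 → SW4 → SW2: 12+13+7+18 = 50
SW19 → SW22 → SW10 → SW2: 4+22+17 = 43
SW19 → SW3 → SW10 → SW2: 9+15+17 = 41
SW19 → SW22 → SW4 → SW2: 4+20+18 = 42
The minimum is 41 hops' cost via SW19 → SW3 → SW10 → SW2.
So from SW19 the first move is to SW3.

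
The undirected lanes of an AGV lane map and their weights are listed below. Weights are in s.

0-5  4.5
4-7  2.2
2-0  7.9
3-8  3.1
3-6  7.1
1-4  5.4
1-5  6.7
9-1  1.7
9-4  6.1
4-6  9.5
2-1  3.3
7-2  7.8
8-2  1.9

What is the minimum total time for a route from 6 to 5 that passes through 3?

Best 6 to 3: 6–3 costing 7.1
Shortest 3→5: 3–8–2–1–5 = 15
Total via 3: 7.1 + 15 = 22.1 s.

22.1 s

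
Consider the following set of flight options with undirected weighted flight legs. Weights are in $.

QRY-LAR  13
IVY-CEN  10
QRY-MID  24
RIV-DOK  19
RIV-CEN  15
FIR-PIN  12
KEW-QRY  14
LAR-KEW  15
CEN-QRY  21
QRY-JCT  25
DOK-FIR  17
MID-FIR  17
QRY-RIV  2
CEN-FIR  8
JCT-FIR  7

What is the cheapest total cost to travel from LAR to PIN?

$50

Compare a few routes:
LAR → QRY → RIV → CEN → FIR → PIN: 13+2+15+8+12 = 50
LAR → QRY → CEN → FIR → PIN: 13+21+8+12 = 54
Cheapest is LAR → QRY → RIV → CEN → FIR → PIN at $50.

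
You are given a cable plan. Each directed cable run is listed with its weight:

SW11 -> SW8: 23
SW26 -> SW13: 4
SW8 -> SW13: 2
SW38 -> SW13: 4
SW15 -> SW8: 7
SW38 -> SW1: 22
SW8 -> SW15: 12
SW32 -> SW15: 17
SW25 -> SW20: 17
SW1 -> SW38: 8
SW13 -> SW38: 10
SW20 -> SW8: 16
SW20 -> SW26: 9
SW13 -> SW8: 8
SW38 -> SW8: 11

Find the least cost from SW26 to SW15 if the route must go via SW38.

37

Best SW26 to SW38: SW26 → SW13 → SW38 costing 14
Best SW38 to SW15: SW38 → SW8 → SW15 costing 23
Total via SW38: 14 + 23 = 37.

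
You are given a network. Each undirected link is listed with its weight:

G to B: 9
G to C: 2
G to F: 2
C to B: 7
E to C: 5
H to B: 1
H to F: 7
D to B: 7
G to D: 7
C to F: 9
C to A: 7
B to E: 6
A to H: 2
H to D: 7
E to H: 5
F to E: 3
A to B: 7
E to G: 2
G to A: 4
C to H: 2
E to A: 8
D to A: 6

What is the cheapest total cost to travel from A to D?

6

Enumerating some paths:
A - H - D: 2+7 = 9
A - G - D: 4+7 = 11
A - H - B - D: 2+1+7 = 10
A - D: 6 = 6
Cheapest is A - D at 6.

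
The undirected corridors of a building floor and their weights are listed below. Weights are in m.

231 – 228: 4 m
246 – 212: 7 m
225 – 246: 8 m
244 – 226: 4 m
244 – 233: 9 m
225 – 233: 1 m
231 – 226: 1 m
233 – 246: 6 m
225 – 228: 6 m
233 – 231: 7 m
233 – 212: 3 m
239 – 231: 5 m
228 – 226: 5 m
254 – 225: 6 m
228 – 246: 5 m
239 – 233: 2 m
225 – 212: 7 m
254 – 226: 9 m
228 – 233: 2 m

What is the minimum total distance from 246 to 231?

Candidate routes:
246 → 228 → 231: 5+4 = 9
246 → 228 → 226 → 231: 5+5+1 = 11
The minimum is 9 m via 246 → 228 → 231.

9 m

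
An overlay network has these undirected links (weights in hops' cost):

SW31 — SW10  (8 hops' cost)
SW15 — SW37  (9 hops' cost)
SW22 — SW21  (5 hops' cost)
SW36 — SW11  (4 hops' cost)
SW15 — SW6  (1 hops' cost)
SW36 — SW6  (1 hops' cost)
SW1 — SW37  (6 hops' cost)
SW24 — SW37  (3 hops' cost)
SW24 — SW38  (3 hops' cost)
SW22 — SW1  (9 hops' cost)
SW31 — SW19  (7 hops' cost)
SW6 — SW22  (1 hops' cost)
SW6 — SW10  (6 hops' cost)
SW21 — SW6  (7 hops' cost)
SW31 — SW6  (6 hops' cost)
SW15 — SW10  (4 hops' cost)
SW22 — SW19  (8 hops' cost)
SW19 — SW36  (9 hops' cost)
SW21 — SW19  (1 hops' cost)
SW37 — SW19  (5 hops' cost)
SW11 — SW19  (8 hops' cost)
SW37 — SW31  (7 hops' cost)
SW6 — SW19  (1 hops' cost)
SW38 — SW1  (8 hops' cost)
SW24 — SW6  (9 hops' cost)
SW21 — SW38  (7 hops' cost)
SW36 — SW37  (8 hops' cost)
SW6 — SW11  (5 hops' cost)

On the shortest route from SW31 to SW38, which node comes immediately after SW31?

SW37

Enumerating some paths:
SW31 → SW19 → SW21 → SW38: 7+1+7 = 15
SW31 → SW6 → SW19 → SW21 → SW38: 6+1+1+7 = 15
SW31 → SW37 → SW24 → SW38: 7+3+3 = 13
SW31 → SW6 → SW19 → SW37 → SW24 → SW38: 6+1+5+3+3 = 18
Cheapest is SW31 → SW37 → SW24 → SW38 at 13 hops' cost.
So from SW31 the first move is to SW37.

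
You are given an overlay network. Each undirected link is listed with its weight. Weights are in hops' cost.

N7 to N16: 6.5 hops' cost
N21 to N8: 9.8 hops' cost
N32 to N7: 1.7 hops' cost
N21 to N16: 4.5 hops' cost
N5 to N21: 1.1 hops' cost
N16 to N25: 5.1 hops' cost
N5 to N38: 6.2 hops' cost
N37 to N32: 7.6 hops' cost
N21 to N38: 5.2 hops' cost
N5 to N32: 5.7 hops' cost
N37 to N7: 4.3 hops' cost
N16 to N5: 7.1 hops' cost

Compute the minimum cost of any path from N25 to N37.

15.9 hops' cost

Compare a few routes:
N25 → N16 → N7 → N37: 5.1+6.5+4.3 = 15.9
N25 → N16 → N7 → N32 → N37: 5.1+6.5+1.7+7.6 = 20.9
The minimum is 15.9 hops' cost via N25 → N16 → N7 → N37.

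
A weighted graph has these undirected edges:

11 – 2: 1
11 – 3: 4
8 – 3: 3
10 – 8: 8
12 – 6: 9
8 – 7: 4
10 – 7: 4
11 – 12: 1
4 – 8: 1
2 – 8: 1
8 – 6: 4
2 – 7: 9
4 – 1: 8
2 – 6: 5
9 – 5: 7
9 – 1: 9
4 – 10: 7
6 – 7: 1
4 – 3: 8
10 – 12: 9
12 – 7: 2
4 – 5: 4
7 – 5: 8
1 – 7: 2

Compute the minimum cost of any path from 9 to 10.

15

Running Dijkstra from 9:
9: 0
5: 7  (via 9)
1: 9  (via 9)
4: 11  (via 5)
7: 11  (via 1)
6: 12  (via 7)
8: 12  (via 4)
2: 13  (via 8)
12: 13  (via 7)
11: 14  (via 2)
3: 15  (via 8)
10: 15  (via 7)
Shortest route: 9–1–7–10 = 15.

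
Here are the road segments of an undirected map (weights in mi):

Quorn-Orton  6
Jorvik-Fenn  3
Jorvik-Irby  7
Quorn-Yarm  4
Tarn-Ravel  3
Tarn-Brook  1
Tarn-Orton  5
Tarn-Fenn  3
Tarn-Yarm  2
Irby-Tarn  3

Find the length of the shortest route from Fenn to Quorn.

9 mi

Running Dijkstra from Fenn:
Fenn: 0
Tarn: 3  (via Fenn)
Jorvik: 3  (via Fenn)
Brook: 4  (via Tarn)
Yarm: 5  (via Tarn)
Irby: 6  (via Tarn)
Ravel: 6  (via Tarn)
Orton: 8  (via Tarn)
Quorn: 9  (via Yarm)
Shortest route: Fenn–Tarn–Yarm–Quorn = 9 mi.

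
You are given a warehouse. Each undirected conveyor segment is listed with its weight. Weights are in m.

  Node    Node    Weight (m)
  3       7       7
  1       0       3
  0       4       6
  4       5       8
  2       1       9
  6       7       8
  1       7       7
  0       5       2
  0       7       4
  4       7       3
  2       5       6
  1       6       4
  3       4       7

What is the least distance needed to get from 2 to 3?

19 m

Compare a few routes:
2 - 5 - 0 - 7 - 3: 6+2+4+7 = 19
2 - 5 - 4 - 3: 6+8+7 = 21
Cheapest is 2 - 5 - 0 - 7 - 3 at 19 m.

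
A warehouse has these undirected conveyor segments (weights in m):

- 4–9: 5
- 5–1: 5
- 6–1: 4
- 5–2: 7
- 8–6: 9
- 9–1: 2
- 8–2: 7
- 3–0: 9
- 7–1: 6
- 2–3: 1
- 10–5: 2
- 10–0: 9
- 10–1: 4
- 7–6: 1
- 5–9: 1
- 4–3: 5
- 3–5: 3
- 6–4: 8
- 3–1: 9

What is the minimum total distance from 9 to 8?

Settle nodes by increasing distance from 9:
9: 0
5: 1  (via 9)
1: 2  (via 9)
10: 3  (via 5)
3: 4  (via 5)
2: 5  (via 3)
4: 5  (via 9)
6: 6  (via 1)
7: 7  (via 6)
0: 12  (via 10)
8: 12  (via 2)
Shortest route: 9 → 5 → 3 → 2 → 8 = 12 m.

12 m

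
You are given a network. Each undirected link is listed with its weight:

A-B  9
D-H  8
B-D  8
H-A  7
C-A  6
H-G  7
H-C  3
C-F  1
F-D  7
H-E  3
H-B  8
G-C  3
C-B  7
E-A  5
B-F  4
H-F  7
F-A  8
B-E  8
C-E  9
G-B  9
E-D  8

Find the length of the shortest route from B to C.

Enumerating some paths:
B–C: 7 = 7
B–F–C: 4+1 = 5
B–H–C: 8+3 = 11
The minimum is 5 via B–F–C.

5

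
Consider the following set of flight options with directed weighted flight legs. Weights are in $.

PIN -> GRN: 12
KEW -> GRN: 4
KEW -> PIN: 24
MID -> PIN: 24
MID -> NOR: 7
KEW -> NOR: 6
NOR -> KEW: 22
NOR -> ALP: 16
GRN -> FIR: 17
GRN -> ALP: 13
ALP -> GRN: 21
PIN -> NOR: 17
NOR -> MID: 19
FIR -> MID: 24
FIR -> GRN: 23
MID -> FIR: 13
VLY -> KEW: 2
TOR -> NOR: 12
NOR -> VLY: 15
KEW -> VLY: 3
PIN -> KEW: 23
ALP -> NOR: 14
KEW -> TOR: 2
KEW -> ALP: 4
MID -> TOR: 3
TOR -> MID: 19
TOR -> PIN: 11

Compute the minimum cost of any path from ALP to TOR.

Compare a few routes:
ALP–NOR–MID–TOR: 14+19+3 = 36
ALP–NOR–VLY–KEW–TOR: 14+15+2+2 = 33
ALP–NOR–KEW–TOR: 14+22+2 = 38
The minimum is $33 via ALP–NOR–VLY–KEW–TOR.

$33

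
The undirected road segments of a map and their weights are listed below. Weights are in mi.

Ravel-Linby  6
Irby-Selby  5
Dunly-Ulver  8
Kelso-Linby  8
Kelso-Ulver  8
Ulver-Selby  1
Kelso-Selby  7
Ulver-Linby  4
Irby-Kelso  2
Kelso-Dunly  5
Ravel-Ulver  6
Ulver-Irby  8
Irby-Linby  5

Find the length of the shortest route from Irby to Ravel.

11 mi

Settle nodes by increasing distance from Irby:
Irby: 0
Kelso: 2  (via Irby)
Linby: 5  (via Irby)
Selby: 5  (via Irby)
Ulver: 6  (via Selby)
Dunly: 7  (via Kelso)
Ravel: 11  (via Linby)
Shortest route: Irby → Linby → Ravel = 11 mi.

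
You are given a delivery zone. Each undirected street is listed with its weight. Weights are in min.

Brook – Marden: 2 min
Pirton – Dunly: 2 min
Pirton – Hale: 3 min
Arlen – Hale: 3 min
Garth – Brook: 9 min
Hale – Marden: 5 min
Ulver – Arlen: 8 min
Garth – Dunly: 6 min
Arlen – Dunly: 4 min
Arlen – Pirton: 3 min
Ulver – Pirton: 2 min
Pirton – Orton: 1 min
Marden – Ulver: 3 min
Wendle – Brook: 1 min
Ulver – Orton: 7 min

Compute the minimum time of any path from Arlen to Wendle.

Settle nodes by increasing distance from Arlen:
Arlen: 0
Hale: 3  (via Arlen)
Pirton: 3  (via Arlen)
Orton: 4  (via Pirton)
Dunly: 4  (via Arlen)
Ulver: 5  (via Pirton)
Marden: 8  (via Hale)
Garth: 10  (via Dunly)
Brook: 10  (via Marden)
Wendle: 11  (via Brook)
Shortest route: Arlen–Hale–Marden–Brook–Wendle = 11 min.

11 min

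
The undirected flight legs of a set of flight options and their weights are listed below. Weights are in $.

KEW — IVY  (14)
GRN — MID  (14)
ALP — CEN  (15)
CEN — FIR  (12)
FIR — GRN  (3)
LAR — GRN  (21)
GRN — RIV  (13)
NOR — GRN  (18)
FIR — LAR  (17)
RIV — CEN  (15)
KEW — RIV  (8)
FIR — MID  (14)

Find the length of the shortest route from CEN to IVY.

$37

Candidate routes:
CEN - FIR - LAR - GRN - RIV - KEW - IVY: 12+17+21+13+8+14 = 85
CEN - RIV - KEW - IVY: 15+8+14 = 37
CEN - FIR - MID - GRN - RIV - KEW - IVY: 12+14+14+13+8+14 = 75
CEN - FIR - GRN - RIV - KEW - IVY: 12+3+13+8+14 = 50
Cheapest is CEN - RIV - KEW - IVY at $37.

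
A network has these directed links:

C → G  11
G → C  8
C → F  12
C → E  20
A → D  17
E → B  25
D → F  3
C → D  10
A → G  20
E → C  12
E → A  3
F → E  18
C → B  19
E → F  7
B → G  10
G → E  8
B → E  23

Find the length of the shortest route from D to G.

44

Settle nodes by increasing distance from D:
D: 0
F: 3  (via D)
E: 21  (via F)
A: 24  (via E)
C: 33  (via E)
G: 44  (via A)
Shortest route: D–F–E–A–G = 44.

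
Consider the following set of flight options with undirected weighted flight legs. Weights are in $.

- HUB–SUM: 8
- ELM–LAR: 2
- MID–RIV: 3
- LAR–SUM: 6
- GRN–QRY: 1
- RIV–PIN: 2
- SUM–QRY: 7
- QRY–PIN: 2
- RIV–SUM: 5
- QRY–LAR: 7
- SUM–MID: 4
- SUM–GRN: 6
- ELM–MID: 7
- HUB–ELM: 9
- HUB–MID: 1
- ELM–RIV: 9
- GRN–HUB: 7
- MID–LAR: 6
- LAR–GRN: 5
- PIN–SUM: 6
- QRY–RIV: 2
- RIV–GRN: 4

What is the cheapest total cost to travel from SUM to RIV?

Enumerating some paths:
SUM → QRY → RIV: 7+2 = 9
SUM → PIN → RIV: 6+2 = 8
SUM → MID → RIV: 4+3 = 7
SUM → RIV: 5 = 5
The minimum is $5 via SUM → RIV.

$5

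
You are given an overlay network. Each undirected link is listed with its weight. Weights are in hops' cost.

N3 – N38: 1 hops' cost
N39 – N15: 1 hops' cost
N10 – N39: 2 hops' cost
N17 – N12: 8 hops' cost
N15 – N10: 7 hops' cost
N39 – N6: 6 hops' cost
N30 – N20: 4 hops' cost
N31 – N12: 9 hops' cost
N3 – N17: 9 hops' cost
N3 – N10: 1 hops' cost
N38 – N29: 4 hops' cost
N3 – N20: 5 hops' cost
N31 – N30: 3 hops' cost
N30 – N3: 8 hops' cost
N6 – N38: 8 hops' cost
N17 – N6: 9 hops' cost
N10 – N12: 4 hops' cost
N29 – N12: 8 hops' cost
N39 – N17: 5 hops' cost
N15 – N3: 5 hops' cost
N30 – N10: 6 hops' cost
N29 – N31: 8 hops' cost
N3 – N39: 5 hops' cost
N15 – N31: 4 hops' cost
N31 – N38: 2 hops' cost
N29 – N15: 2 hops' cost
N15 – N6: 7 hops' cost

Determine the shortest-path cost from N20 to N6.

14 hops' cost

Shortest distances from N20:
N20: 0
N30: 4  (via N20)
N3: 5  (via N20)
N38: 6  (via N3)
N10: 6  (via N3)
N31: 7  (via N30)
N39: 8  (via N10)
N15: 9  (via N39)
N12: 10  (via N10)
N29: 10  (via N38)
N17: 13  (via N39)
N6: 14  (via N38)
Shortest route: N20 → N3 → N38 → N6 = 14 hops' cost.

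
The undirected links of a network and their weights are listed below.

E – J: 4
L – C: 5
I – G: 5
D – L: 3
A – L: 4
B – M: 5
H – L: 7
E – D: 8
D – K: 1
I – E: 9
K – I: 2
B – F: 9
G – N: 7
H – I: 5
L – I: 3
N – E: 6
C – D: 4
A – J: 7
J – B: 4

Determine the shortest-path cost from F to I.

Running Dijkstra from F:
F: 0
B: 9  (via F)
J: 13  (via B)
M: 14  (via B)
E: 17  (via J)
A: 20  (via J)
N: 23  (via E)
L: 24  (via A)
D: 25  (via E)
I: 26  (via E)
Shortest route: F → B → J → E → I = 26.

26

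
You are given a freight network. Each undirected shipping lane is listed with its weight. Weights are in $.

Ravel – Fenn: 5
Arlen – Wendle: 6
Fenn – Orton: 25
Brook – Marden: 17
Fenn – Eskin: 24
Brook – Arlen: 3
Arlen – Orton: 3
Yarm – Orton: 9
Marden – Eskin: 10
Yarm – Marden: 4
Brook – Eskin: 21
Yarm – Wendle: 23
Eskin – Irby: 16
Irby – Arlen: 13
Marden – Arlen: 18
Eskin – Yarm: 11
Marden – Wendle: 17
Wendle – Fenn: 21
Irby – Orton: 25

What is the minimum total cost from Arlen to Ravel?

Running Dijkstra from Arlen:
Arlen: 0
Brook: 3  (via Arlen)
Orton: 3  (via Arlen)
Wendle: 6  (via Arlen)
Yarm: 12  (via Orton)
Irby: 13  (via Arlen)
Marden: 16  (via Yarm)
Eskin: 23  (via Yarm)
Fenn: 27  (via Wendle)
Ravel: 32  (via Fenn)
Shortest route: Arlen → Wendle → Fenn → Ravel = $32.

$32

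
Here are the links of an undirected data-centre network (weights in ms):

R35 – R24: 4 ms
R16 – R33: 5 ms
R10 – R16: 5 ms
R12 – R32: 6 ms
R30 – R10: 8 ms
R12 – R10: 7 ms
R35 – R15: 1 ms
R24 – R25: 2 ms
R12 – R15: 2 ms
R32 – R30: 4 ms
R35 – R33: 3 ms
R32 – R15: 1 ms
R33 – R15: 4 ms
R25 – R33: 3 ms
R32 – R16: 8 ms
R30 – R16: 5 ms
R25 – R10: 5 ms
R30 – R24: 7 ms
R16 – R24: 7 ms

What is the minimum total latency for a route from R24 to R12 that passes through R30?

Best R24 to R30: R24–R30 costing 7
Best R30 to R12: R30–R32–R15–R12 costing 7
Total via R30: 7 + 7 = 14 ms.

14 ms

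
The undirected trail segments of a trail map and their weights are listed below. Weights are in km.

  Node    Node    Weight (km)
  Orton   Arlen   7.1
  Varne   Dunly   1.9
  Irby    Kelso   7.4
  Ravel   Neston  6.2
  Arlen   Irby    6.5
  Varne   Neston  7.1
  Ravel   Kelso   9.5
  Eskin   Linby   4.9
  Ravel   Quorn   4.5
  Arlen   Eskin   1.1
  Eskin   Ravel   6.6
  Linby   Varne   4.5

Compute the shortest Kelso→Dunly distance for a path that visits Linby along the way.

26.3 km

Shortest Kelso→Linby: Kelso–Irby–Arlen–Eskin–Linby = 19.9
Shortest Linby→Dunly: Linby–Varne–Dunly = 6.4
Total via Linby: 19.9 + 6.4 = 26.3 km.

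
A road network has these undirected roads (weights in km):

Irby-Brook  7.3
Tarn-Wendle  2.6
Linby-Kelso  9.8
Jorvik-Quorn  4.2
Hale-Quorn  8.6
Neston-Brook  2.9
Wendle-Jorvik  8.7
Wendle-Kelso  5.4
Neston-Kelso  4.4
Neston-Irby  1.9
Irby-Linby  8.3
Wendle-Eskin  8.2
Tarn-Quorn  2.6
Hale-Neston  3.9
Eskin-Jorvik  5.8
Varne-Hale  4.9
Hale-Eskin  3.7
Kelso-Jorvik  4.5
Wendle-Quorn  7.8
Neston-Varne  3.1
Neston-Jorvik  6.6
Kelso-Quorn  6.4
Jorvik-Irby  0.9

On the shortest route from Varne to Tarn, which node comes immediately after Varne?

Compare a few routes:
Varne → Neston → Kelso → Wendle → Tarn: 3.1+4.4+5.4+2.6 = 15.5
Varne → Neston → Irby → Jorvik → Quorn → Tarn: 3.1+1.9+0.9+4.2+2.6 = 12.7
Cheapest is Varne → Neston → Irby → Jorvik → Quorn → Tarn at 12.7 km.
So from Varne the first move is to Neston.

Neston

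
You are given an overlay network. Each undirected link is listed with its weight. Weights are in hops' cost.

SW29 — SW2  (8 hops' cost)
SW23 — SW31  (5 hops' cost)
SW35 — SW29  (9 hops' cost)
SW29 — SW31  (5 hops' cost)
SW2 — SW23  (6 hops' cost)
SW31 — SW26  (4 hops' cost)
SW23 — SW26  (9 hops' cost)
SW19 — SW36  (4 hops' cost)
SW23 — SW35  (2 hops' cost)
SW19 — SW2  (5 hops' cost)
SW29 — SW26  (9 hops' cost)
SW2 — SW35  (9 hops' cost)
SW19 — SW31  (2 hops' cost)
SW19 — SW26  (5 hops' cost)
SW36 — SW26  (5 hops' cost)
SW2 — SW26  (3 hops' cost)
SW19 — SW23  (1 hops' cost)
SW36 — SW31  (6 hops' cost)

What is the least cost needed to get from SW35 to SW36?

7 hops' cost

Candidate routes:
SW35 → SW23 → SW19 → SW31 → SW36: 2+1+2+6 = 11
SW35 → SW23 → SW31 → SW19 → SW36: 2+5+2+4 = 13
SW35 → SW23 → SW19 → SW26 → SW36: 2+1+5+5 = 13
SW35 → SW23 → SW19 → SW36: 2+1+4 = 7
Cheapest is SW35 → SW23 → SW19 → SW36 at 7 hops' cost.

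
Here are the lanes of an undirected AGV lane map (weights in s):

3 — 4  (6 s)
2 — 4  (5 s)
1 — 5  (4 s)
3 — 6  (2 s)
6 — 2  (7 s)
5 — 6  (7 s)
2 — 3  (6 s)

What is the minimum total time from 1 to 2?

18 s

Shortest distances from 1:
1: 0
5: 4  (via 1)
6: 11  (via 5)
3: 13  (via 6)
2: 18  (via 6)
Shortest route: 1 → 5 → 6 → 2 = 18 s.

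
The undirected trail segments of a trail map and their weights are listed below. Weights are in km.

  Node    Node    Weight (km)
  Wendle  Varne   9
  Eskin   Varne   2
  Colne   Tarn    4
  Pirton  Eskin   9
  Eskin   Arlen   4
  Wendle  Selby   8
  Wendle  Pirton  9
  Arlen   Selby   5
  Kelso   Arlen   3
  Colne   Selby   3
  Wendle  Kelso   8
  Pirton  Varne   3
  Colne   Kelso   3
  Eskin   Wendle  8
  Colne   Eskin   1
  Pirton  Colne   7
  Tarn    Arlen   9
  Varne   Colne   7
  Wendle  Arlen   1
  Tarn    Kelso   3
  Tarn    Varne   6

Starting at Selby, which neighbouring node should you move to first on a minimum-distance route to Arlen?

Arlen

Enumerating some paths:
Selby–Colne–Eskin–Arlen: 3+1+4 = 8
Selby–Arlen: 5 = 5
Selby–Wendle–Arlen: 8+1 = 9
The minimum is 5 km via Selby–Arlen.
So from Selby the first move is to Arlen.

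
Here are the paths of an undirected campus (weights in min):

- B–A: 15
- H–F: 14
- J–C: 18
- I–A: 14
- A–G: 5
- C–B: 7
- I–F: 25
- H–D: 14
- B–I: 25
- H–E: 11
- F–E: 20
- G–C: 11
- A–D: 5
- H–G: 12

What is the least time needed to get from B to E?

Candidate routes:
B–C–G–H–E: 7+11+12+11 = 41
B–A–G–H–E: 15+5+12+11 = 43
Cheapest is B–C–G–H–E at 41 min.

41 min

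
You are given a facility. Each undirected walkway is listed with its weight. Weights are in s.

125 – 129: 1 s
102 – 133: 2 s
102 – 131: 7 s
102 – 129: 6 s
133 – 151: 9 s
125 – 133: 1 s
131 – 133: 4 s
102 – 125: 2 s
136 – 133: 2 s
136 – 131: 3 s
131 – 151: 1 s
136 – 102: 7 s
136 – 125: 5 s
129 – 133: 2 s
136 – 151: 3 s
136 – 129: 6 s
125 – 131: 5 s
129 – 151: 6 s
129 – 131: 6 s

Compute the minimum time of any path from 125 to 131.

Running Dijkstra from 125:
125: 0
129: 1  (via 125)
133: 1  (via 125)
102: 2  (via 125)
136: 3  (via 133)
131: 5  (via 125)
Shortest route: 125 → 131 = 5 s.

5 s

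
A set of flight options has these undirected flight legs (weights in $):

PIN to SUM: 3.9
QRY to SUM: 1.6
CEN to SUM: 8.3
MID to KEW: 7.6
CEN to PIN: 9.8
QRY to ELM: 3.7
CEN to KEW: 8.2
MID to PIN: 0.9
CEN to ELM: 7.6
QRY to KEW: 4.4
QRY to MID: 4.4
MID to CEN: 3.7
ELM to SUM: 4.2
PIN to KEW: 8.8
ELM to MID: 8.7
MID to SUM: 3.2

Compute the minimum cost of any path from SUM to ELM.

$4.2

Settle nodes by increasing distance from SUM:
SUM: 0
QRY: 1.6  (via SUM)
MID: 3.2  (via SUM)
PIN: 3.9  (via SUM)
ELM: 4.2  (via SUM)
Shortest route: SUM → ELM = $4.2.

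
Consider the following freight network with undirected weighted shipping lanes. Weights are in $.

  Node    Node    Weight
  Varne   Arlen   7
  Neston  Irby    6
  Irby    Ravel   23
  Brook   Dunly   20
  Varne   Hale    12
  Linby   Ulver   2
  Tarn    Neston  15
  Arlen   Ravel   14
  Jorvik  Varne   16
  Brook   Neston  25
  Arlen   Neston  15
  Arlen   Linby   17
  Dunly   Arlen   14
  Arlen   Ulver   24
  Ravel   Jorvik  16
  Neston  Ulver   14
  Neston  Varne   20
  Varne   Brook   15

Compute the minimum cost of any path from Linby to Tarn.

$31

Compare a few routes:
Linby - Arlen - Varne - Neston - Tarn: 17+7+20+15 = 59
Linby - Ulver - Neston - Tarn: 2+14+15 = 31
Linby - Arlen - Neston - Tarn: 17+15+15 = 47
Linby - Ulver - Arlen - Neston - Tarn: 2+24+15+15 = 56
The minimum is $31 via Linby - Ulver - Neston - Tarn.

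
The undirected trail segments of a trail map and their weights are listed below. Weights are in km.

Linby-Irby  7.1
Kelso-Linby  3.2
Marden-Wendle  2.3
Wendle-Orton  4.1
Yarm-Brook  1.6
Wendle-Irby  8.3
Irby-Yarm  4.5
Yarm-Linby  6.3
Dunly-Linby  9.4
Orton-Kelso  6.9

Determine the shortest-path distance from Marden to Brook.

16.7 km

Candidate routes:
Marden - Wendle - Irby - Linby - Yarm - Brook: 2.3+8.3+7.1+6.3+1.6 = 25.6
Marden - Wendle - Irby - Yarm - Brook: 2.3+8.3+4.5+1.6 = 16.7
Marden - Wendle - Orton - Kelso - Linby - Yarm - Brook: 2.3+4.1+6.9+3.2+6.3+1.6 = 24.4
Cheapest is Marden - Wendle - Irby - Yarm - Brook at 16.7 km.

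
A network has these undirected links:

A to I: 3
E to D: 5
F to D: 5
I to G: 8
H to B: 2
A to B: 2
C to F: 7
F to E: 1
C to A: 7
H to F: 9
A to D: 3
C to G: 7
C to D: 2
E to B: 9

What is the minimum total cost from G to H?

15

Shortest distances from G:
G: 0
C: 7  (via G)
I: 8  (via G)
D: 9  (via C)
A: 11  (via I)
B: 13  (via A)
E: 14  (via D)
F: 14  (via C)
H: 15  (via B)
Shortest route: G–I–A–B–H = 15.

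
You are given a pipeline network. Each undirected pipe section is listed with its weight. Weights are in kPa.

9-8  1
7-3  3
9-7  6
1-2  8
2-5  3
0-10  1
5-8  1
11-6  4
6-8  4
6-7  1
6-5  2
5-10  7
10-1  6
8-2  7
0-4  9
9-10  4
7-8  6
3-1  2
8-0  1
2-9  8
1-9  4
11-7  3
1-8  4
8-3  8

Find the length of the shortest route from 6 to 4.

Enumerating some paths:
6–7–8–0–4: 1+6+1+9 = 17
6–8–0–4: 4+1+9 = 14
6–5–8–0–4: 2+1+1+9 = 13
Cheapest is 6–5–8–0–4 at 13 kPa.

13 kPa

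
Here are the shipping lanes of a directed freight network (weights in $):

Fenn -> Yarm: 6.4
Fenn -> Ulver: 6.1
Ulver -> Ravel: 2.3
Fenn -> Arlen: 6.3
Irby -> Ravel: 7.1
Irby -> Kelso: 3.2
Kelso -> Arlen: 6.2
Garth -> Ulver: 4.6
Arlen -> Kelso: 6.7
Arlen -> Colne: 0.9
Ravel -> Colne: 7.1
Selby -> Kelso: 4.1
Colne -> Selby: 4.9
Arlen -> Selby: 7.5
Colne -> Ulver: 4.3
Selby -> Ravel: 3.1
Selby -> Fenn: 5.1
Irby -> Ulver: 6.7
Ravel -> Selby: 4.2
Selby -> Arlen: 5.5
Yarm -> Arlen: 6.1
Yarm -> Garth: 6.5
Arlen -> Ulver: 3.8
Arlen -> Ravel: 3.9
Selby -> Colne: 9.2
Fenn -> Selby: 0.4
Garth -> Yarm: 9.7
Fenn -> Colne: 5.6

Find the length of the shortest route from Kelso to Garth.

$30

Settle nodes by increasing distance from Kelso:
Kelso: 0
Arlen: 6.2  (via Kelso)
Colne: 7.1  (via Arlen)
Ulver: 10  (via Arlen)
Ravel: 10.1  (via Arlen)
Selby: 12  (via Colne)
Fenn: 17.1  (via Selby)
Yarm: 23.5  (via Fenn)
Garth: 30  (via Yarm)
Shortest route: Kelso–Arlen–Colne–Selby–Fenn–Yarm–Garth = $30.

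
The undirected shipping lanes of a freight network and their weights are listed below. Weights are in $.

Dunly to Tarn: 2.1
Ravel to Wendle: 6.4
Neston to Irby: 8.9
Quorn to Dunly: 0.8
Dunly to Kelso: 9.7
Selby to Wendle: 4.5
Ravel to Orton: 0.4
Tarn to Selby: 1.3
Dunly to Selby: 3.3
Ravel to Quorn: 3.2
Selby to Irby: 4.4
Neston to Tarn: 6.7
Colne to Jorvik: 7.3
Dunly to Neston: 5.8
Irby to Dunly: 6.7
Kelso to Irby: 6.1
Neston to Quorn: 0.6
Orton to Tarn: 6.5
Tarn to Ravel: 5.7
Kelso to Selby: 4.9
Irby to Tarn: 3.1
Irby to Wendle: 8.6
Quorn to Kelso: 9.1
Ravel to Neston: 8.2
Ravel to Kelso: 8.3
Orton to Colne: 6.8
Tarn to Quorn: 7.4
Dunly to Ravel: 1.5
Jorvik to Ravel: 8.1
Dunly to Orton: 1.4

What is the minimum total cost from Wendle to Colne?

Candidate routes:
Wendle - Selby - Tarn - Dunly - Orton - Colne: 4.5+1.3+2.1+1.4+6.8 = 16.1
Wendle - Ravel - Orton - Colne: 6.4+0.4+6.8 = 13.6
Wendle - Ravel - Dunly - Orton - Colne: 6.4+1.5+1.4+6.8 = 16.1
Wendle - Selby - Dunly - Orton - Colne: 4.5+3.3+1.4+6.8 = 16
Cheapest is Wendle - Ravel - Orton - Colne at $13.6.

$13.6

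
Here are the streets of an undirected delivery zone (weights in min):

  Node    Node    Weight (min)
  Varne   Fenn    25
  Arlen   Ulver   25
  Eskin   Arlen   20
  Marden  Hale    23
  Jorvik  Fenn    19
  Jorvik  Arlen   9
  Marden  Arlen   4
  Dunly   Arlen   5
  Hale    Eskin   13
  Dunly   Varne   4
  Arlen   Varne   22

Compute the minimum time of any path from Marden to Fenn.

32 min

Running Dijkstra from Marden:
Marden: 0
Arlen: 4  (via Marden)
Dunly: 9  (via Arlen)
Varne: 13  (via Dunly)
Jorvik: 13  (via Arlen)
Hale: 23  (via Marden)
Eskin: 24  (via Arlen)
Ulver: 29  (via Arlen)
Fenn: 32  (via Jorvik)
Shortest route: Marden–Arlen–Jorvik–Fenn = 32 min.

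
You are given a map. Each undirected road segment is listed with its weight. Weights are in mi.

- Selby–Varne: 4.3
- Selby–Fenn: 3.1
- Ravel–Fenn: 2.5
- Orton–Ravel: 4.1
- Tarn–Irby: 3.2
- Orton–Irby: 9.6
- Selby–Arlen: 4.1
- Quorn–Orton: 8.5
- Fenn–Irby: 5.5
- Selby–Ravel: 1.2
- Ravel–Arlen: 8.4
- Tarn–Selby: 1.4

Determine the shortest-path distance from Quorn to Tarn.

15.2 mi

Settle nodes by increasing distance from Quorn:
Quorn: 0
Orton: 8.5  (via Quorn)
Ravel: 12.6  (via Orton)
Selby: 13.8  (via Ravel)
Fenn: 15.1  (via Ravel)
Tarn: 15.2  (via Selby)
Shortest route: Quorn → Orton → Ravel → Selby → Tarn = 15.2 mi.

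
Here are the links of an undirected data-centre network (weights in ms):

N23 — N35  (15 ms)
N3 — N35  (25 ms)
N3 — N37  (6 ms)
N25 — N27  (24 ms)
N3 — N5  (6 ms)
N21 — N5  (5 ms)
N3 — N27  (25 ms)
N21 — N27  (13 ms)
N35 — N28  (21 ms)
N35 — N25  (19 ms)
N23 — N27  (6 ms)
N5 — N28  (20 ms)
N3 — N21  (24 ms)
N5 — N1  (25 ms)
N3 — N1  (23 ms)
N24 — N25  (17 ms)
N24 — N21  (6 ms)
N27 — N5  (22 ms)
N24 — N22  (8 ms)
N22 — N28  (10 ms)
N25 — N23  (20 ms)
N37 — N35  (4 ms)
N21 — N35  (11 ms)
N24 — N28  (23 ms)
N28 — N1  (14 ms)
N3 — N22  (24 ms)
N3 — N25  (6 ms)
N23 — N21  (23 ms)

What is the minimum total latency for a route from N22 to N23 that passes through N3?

49 ms

Shortest N22→N3: N22–N3 = 24
Shortest N3→N23: N3–N37–N35–N23 = 25
Total via N3: 24 + 25 = 49 ms.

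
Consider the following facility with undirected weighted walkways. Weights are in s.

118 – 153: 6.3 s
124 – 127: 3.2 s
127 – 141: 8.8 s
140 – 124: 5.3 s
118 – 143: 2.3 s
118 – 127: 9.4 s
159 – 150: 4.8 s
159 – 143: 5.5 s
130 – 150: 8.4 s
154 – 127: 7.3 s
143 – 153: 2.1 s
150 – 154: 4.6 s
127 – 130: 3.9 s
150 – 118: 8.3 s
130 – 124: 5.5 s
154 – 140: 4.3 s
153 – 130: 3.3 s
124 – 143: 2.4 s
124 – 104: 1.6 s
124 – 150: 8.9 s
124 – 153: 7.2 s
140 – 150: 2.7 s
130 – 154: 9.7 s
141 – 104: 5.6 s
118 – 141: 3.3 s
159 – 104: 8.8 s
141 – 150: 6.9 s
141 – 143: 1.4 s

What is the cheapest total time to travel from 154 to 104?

Compare a few routes:
154–140–124–104: 4.3+5.3+1.6 = 11.2
154–127–124–104: 7.3+3.2+1.6 = 12.1
Cheapest is 154–140–124–104 at 11.2 s.

11.2 s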